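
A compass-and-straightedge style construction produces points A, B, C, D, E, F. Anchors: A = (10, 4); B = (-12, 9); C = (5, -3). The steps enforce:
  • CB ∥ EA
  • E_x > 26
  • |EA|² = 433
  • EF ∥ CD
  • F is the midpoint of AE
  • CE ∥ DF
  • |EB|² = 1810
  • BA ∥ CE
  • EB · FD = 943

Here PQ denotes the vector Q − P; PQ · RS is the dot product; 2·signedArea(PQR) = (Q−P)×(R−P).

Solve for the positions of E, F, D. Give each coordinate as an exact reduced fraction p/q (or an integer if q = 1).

1. E_x = 27  [CB ∥ EA ∩ BA ∥ CE]
2. E_y = -8  [CB ∥ EA ∩ BA ∥ CE]
   → E = (27, -8)
3. F_x = 37/2  [F is the midpoint of AE]
4. F_y = -2  [F is the midpoint of AE]
   → F = (37/2, -2)
5. D_x = -7/2  [CE ∥ DF ∩ EF ∥ CD]
6. D_y = 3  [CE ∥ DF ∩ EF ∥ CD]
   → D = (-7/2, 3)

D = (-7/2, 3)
E = (27, -8)
F = (37/2, -2)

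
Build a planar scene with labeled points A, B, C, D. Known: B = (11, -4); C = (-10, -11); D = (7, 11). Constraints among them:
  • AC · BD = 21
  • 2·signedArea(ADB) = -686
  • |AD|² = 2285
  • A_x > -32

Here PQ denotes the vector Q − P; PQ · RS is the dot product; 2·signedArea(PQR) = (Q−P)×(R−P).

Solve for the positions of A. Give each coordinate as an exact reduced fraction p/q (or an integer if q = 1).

1. A_x = -31  [AC · BD = 21 ∩ 2·signedArea(ADB) = -686]
2. A_y = -18  [AC · BD = 21 ∩ 2·signedArea(ADB) = -686]
   → A = (-31, -18)

A = (-31, -18)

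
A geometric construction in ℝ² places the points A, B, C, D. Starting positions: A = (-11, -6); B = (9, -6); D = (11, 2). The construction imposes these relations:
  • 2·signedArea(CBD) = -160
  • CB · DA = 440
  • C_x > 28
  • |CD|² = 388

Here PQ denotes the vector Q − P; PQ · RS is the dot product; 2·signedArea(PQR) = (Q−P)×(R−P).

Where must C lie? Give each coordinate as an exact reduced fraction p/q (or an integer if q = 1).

1. C_x = 29  [CB · DA = 440 ∩ 2·signedArea(CBD) = -160]
2. C_y = -6  [CB · DA = 440 ∩ 2·signedArea(CBD) = -160]
   → C = (29, -6)

C = (29, -6)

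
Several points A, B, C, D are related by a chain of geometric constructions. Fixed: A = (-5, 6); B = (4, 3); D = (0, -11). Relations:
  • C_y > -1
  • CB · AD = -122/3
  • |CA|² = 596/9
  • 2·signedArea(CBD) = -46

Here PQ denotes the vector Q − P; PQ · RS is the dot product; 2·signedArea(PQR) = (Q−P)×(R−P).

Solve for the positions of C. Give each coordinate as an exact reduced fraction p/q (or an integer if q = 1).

1. C_x = -1/3  [CB · AD = -122/3 ∩ 2·signedArea(CBD) = -46]
2. C_y = -2/3  [CB · AD = -122/3 ∩ 2·signedArea(CBD) = -46]
   → C = (-1/3, -2/3)

C = (-1/3, -2/3)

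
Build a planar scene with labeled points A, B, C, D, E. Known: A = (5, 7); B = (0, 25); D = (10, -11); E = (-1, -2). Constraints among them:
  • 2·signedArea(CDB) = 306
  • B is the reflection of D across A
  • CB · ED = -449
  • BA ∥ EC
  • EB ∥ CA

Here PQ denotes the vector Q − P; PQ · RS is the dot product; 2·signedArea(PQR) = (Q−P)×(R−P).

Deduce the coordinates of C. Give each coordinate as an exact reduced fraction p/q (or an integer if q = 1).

1. C_x = 4  [EB ∥ CA ∩ BA ∥ EC]
2. C_y = -20  [EB ∥ CA ∩ BA ∥ EC]
   → C = (4, -20)

C = (4, -20)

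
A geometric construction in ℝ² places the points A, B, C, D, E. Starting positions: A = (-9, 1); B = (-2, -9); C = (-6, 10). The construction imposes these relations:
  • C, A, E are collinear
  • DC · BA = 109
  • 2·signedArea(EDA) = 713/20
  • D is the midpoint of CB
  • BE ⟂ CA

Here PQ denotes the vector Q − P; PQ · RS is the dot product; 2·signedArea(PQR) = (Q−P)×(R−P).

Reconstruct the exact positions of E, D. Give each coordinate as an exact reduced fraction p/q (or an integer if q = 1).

1. E_x = -113/10  [C, A, E are collinear ∩ BE ⟂ CA]
2. E_y = -59/10  [C, A, E are collinear ∩ BE ⟂ CA]
   → E = (-113/10, -59/10)
3. D_x = -4  [D is the midpoint of CB]
4. D_y = 1/2  [D is the midpoint of CB]
   → D = (-4, 1/2)

D = (-4, 1/2)
E = (-113/10, -59/10)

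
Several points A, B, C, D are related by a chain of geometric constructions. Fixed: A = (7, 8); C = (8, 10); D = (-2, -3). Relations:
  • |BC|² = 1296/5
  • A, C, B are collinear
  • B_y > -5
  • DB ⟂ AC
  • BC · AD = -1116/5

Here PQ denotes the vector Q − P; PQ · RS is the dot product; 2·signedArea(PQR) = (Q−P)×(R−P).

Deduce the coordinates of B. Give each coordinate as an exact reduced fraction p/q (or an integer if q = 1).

1. B_x = 4/5  [A, C, B are collinear ∩ DB ⟂ AC]
2. B_y = -22/5  [A, C, B are collinear ∩ DB ⟂ AC]
   → B = (4/5, -22/5)

B = (4/5, -22/5)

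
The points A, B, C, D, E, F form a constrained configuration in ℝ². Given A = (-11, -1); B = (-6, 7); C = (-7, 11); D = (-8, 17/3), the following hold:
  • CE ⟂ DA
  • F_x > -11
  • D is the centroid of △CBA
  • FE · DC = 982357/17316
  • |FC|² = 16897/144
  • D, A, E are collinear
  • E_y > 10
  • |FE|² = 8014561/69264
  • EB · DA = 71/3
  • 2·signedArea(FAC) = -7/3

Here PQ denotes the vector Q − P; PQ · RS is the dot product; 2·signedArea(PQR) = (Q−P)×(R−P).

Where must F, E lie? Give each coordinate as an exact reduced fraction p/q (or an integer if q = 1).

1. E_x = -2807/481  [D, A, E are collinear ∩ CE ⟂ DA]
2. E_y = 5039/481  [D, A, E are collinear ∩ CE ⟂ DA]
   → E = (-2807/481, 5039/481)
3. F_x = -41/4  [2·signedArea(FAC) = -7/3 ∩ FE · DC = 982357/17316]
4. F_y = 2/3  [2·signedArea(FAC) = -7/3 ∩ FE · DC = 982357/17316]
   → F = (-41/4, 2/3)

E = (-2807/481, 5039/481)
F = (-41/4, 2/3)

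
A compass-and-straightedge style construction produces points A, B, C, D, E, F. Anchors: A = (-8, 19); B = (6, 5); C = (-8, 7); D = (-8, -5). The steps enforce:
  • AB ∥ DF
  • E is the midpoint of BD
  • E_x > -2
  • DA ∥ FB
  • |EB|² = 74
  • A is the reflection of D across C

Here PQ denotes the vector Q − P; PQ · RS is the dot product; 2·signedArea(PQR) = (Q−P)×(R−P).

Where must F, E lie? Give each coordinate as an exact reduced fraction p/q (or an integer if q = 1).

1. F_x = 6  [DA ∥ FB ∩ AB ∥ DF]
2. F_y = -19  [DA ∥ FB ∩ AB ∥ DF]
   → F = (6, -19)
3. E_x = -1  [E is the midpoint of BD]
4. E_y = 0  [E is the midpoint of BD]
   → E = (-1, 0)

E = (-1, 0)
F = (6, -19)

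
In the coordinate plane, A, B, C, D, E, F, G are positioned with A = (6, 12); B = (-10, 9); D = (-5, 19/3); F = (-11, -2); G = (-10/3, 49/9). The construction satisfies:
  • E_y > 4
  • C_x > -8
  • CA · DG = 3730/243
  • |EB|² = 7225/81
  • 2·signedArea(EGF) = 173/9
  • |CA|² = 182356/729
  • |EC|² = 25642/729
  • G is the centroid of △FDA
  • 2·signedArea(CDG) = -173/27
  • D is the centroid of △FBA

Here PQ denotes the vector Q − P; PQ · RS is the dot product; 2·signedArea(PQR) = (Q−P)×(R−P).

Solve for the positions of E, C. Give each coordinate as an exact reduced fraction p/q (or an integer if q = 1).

1. E_x = -5/3  [line 67/9·x + -23/3·y + 142/3 = 0 ∩ |EB|² = 7225/81]
2. E_y = 41/9  [line 67/9·x + -23/3·y + 142/3 = 0 ∩ |EB|² = 7225/81]
   → E = (-5/3, 41/9)
3. C_x = -68/9  [2·signedArea(CDG) = -173/27 ∩ CA · DG = 3730/243]
4. C_y = 104/27  [2·signedArea(CDG) = -173/27 ∩ CA · DG = 3730/243]
   → C = (-68/9, 104/27)

C = (-68/9, 104/27)
E = (-5/3, 41/9)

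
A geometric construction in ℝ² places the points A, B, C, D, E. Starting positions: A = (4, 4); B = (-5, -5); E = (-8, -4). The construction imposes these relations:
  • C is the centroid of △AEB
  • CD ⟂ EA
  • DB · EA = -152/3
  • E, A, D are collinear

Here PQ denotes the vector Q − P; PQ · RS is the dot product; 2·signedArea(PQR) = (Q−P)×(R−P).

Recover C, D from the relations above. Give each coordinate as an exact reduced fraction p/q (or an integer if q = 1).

1. C_x = -3  [C is the centroid of △AEB]
2. C_y = -5/3  [C is the centroid of △AEB]
   → C = (-3, -5/3)
3. D_x = -45/13  [E, A, D are collinear ∩ CD ⟂ EA]
4. D_y = -38/39  [E, A, D are collinear ∩ CD ⟂ EA]
   → D = (-45/13, -38/39)

C = (-3, -5/3)
D = (-45/13, -38/39)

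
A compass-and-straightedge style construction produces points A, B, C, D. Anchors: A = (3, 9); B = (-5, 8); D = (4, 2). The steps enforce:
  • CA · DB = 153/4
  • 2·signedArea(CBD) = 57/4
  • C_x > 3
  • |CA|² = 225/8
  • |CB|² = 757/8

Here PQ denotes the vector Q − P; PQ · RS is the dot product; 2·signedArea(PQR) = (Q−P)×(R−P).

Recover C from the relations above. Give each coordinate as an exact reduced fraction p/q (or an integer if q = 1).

C = (15/4, 15/4)

1. C_x = 15/4  [CA · DB = 153/4 ∩ 2·signedArea(CBD) = 57/4]
2. C_y = 15/4  [CA · DB = 153/4 ∩ 2·signedArea(CBD) = 57/4]
   → C = (15/4, 15/4)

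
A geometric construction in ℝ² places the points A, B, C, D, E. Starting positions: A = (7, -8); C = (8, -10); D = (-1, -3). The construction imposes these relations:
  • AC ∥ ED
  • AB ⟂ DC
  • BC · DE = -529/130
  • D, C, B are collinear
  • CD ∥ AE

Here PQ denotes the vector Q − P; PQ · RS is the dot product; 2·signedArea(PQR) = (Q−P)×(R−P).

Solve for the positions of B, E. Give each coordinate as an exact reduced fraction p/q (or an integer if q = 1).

1. B_x = 833/130  [D, C, B are collinear ∩ AB ⟂ DC]
2. B_y = -1139/130  [D, C, B are collinear ∩ AB ⟂ DC]
   → B = (833/130, -1139/130)
3. E_x = -2  [AC ∥ ED ∩ CD ∥ AE]
4. E_y = -1  [AC ∥ ED ∩ CD ∥ AE]
   → E = (-2, -1)

B = (833/130, -1139/130)
E = (-2, -1)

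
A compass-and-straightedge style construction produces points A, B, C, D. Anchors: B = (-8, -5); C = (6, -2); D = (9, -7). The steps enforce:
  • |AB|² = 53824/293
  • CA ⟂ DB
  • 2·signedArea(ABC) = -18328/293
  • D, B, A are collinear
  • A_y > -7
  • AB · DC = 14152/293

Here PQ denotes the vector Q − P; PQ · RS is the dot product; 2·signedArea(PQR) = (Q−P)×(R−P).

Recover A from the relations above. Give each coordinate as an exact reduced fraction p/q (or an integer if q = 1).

1. A_x = 1600/293  [D, B, A are collinear ∩ CA ⟂ DB]
2. A_y = -1929/293  [D, B, A are collinear ∩ CA ⟂ DB]
   → A = (1600/293, -1929/293)

A = (1600/293, -1929/293)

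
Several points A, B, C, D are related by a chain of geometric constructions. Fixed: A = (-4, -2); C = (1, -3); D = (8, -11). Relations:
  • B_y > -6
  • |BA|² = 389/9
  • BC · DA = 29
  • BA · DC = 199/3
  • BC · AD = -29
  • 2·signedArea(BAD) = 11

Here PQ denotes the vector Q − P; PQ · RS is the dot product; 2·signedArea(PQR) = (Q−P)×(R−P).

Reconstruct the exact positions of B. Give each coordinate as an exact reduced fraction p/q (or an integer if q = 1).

B = (5/3, -16/3)

1. B_x = 5/3  [BC · AD = -29 ∩ BA · DC = 199/3]
2. B_y = -16/3  [BC · AD = -29 ∩ BA · DC = 199/3]
   → B = (5/3, -16/3)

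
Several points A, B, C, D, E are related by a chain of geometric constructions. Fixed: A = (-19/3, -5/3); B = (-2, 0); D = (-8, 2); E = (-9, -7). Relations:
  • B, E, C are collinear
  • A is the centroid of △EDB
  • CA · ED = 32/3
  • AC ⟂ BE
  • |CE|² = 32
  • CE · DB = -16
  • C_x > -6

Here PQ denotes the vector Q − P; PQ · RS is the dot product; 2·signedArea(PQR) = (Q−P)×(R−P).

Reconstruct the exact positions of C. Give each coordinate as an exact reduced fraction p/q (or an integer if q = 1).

C = (-5, -3)

1. C_x = -5  [B, E, C are collinear ∩ AC ⟂ BE]
2. C_y = -3  [B, E, C are collinear ∩ AC ⟂ BE]
   → C = (-5, -3)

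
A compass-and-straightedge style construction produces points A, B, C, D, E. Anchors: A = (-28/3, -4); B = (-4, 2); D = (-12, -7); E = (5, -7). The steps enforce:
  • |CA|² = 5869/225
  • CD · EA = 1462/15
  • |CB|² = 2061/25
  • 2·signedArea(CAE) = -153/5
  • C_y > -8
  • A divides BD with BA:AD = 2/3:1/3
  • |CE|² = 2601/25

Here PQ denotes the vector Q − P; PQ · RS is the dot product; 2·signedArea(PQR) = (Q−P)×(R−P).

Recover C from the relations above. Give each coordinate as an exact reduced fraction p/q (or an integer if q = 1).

1. C_x = -26/5  [2·signedArea(CAE) = -153/5 ∩ CD · EA = 1462/15]
2. C_y = -7  [2·signedArea(CAE) = -153/5 ∩ CD · EA = 1462/15]
   → C = (-26/5, -7)

C = (-26/5, -7)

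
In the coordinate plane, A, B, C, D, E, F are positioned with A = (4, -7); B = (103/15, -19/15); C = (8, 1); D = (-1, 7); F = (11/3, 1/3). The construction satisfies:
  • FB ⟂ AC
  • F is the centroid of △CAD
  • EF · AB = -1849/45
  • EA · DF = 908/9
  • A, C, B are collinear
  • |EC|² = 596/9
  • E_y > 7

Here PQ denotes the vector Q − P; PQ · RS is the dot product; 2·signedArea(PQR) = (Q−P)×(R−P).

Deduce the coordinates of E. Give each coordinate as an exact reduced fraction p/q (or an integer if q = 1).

E = (10/3, 23/3)

1. E_x = 10/3  [EF · AB = -1849/45 ∩ EA · DF = 908/9]
2. E_y = 23/3  [EF · AB = -1849/45 ∩ EA · DF = 908/9]
   → E = (10/3, 23/3)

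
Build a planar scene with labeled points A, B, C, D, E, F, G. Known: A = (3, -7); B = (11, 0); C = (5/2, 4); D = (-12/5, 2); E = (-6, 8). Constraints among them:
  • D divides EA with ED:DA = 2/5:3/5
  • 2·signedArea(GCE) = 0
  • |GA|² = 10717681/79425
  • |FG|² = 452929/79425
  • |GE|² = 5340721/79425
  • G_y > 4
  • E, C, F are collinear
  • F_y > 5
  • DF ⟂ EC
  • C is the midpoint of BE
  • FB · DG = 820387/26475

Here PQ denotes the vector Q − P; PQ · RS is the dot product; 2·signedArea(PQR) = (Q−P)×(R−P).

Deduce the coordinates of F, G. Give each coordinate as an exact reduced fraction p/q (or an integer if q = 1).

1. F_x = -1308/1765  [E, C, F are collinear ∩ DF ⟂ EC]
2. F_y = 9752/1765  [E, C, F are collinear ∩ DF ⟂ EC]
   → F = (-1308/1765, 9752/1765)
3. G_x = 7517/5295  [2·signedArea(GCE) = 0 ∩ FB · DG = 820387/26475]
4. G_y = 23872/5295  [2·signedArea(GCE) = 0 ∩ FB · DG = 820387/26475]
   → G = (7517/5295, 23872/5295)

F = (-1308/1765, 9752/1765)
G = (7517/5295, 23872/5295)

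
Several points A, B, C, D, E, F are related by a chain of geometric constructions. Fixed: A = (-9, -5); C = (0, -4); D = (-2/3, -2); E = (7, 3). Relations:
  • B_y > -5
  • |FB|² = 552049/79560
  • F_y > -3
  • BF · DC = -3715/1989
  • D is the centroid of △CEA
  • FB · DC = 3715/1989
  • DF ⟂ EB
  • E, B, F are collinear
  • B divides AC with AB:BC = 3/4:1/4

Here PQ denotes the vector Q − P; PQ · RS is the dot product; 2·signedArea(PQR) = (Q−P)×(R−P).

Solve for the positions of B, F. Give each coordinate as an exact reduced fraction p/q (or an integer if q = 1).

1. B_x = -9/4  [B divides AC with AB:BC = 3/4:1/4]
2. B_y = -17/4  [B divides AC with AB:BC = 3/4:1/4]
   → B = (-9/4, -17/4)
3. F_x = -586/3315  [E, B, F are collinear ∩ DF ⟂ EB]
4. F_y = -8702/3315  [E, B, F are collinear ∩ DF ⟂ EB]
   → F = (-586/3315, -8702/3315)

B = (-9/4, -17/4)
F = (-586/3315, -8702/3315)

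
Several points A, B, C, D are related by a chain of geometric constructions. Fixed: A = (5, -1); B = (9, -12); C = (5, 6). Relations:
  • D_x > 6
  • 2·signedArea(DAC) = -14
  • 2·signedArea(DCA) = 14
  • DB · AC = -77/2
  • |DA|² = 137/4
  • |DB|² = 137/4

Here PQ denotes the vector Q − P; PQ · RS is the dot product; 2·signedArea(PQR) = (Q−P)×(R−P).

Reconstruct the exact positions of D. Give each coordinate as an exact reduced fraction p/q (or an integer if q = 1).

D = (7, -13/2)

1. D_x = 7  [2·signedArea(DCA) = 14 ∩ DB · AC = -77/2]
2. D_y = -13/2  [2·signedArea(DCA) = 14 ∩ DB · AC = -77/2]
   → D = (7, -13/2)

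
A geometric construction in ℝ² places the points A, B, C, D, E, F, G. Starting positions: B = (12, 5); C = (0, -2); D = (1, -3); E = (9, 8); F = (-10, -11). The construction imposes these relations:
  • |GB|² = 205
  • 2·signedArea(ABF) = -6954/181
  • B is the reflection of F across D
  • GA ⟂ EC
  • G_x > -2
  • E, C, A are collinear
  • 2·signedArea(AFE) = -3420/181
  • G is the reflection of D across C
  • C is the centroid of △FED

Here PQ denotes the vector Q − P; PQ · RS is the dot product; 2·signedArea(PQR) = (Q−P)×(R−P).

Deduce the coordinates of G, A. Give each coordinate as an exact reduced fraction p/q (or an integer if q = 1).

1. G_x = -1  [G is the reflection of D across C]
2. G_y = -1  [G is the reflection of D across C]
   → G = (-1, -1)
3. A_x = 9/181  [E, C, A are collinear ∩ GA ⟂ EC]
4. A_y = -352/181  [E, C, A are collinear ∩ GA ⟂ EC]
   → A = (9/181, -352/181)

A = (9/181, -352/181)
G = (-1, -1)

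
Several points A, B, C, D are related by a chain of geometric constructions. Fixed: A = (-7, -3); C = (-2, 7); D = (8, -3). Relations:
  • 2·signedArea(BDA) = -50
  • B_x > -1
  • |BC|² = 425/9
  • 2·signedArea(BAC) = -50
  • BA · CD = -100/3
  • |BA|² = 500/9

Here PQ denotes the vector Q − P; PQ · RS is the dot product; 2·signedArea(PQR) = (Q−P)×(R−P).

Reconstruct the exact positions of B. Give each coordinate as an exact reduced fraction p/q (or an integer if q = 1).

1. B_x = -1/3  [2·signedArea(BAC) = -50 ∩ BA · CD = -100/3]
2. B_y = 1/3  [2·signedArea(BAC) = -50 ∩ BA · CD = -100/3]
   → B = (-1/3, 1/3)

B = (-1/3, 1/3)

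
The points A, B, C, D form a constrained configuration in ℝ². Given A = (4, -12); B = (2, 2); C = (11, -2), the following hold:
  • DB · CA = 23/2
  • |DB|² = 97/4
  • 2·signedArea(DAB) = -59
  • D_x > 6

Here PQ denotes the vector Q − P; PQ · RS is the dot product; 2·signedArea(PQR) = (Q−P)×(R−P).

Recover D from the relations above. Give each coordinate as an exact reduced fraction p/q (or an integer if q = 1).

D = (13/2, 0)

1. D_x = 13/2  [DB · CA = 23/2 ∩ 2·signedArea(DAB) = -59]
2. D_y = 0  [DB · CA = 23/2 ∩ 2·signedArea(DAB) = -59]
   → D = (13/2, 0)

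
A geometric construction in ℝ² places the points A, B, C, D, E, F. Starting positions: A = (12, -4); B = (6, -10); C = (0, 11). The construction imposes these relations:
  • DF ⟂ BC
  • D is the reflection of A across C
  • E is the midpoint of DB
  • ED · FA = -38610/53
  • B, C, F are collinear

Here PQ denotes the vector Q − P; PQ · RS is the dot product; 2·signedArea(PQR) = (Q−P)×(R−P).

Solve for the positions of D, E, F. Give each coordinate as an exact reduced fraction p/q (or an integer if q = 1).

D = (-12, 26)
E = (-3, 8)
F = (-258/53, 1486/53)

1. D_x = -12  [D is the reflection of A across C]
2. D_y = 26  [D is the reflection of A across C]
   → D = (-12, 26)
3. E_x = -3  [E is the midpoint of DB]
4. E_y = 8  [E is the midpoint of DB]
   → E = (-3, 8)
5. F_x = -258/53  [B, C, F are collinear ∩ DF ⟂ BC]
6. F_y = 1486/53  [B, C, F are collinear ∩ DF ⟂ BC]
   → F = (-258/53, 1486/53)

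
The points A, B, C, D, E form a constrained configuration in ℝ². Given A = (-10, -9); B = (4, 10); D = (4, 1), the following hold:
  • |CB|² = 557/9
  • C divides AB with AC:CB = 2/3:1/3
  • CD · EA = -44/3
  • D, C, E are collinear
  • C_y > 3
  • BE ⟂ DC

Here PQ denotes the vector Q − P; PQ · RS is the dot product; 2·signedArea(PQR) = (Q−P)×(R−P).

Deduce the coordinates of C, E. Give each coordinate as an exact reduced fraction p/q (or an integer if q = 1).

1. C_x = -2/3  [C divides AB with AC:CB = 2/3:1/3]
2. C_y = 11/3  [C divides AB with AC:CB = 2/3:1/3]
   → C = (-2/3, 11/3)
3. E_x = 8/65  [D, C, E are collinear ∩ BE ⟂ DC]
4. E_y = 209/65  [D, C, E are collinear ∩ BE ⟂ DC]
   → E = (8/65, 209/65)

C = (-2/3, 11/3)
E = (8/65, 209/65)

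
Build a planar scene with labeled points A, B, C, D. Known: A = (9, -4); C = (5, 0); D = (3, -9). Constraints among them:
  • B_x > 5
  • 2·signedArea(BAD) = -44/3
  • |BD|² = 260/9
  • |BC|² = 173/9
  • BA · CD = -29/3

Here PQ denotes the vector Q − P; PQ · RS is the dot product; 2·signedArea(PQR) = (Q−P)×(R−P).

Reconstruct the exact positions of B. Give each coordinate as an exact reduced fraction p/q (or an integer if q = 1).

1. B_x = 17/3  [BA · CD = -29/3 ∩ 2·signedArea(BAD) = -44/3]
2. B_y = -13/3  [BA · CD = -29/3 ∩ 2·signedArea(BAD) = -44/3]
   → B = (17/3, -13/3)

B = (17/3, -13/3)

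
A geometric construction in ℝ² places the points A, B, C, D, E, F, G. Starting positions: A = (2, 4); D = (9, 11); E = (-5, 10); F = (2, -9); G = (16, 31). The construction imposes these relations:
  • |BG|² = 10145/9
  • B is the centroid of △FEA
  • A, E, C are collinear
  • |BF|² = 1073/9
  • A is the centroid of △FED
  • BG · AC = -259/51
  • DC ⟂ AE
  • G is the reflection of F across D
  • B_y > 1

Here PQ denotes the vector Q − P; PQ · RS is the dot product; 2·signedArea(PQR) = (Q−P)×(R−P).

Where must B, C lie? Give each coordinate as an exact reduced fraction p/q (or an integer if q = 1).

B = (-1/3, 5/3)
C = (219/85, 298/85)

1. B_x = -1/3  [B is the centroid of △FEA]
2. B_y = 5/3  [B is the centroid of △FEA]
   → B = (-1/3, 5/3)
3. C_x = 219/85  [A, E, C are collinear ∩ DC ⟂ AE]
4. C_y = 298/85  [A, E, C are collinear ∩ DC ⟂ AE]
   → C = (219/85, 298/85)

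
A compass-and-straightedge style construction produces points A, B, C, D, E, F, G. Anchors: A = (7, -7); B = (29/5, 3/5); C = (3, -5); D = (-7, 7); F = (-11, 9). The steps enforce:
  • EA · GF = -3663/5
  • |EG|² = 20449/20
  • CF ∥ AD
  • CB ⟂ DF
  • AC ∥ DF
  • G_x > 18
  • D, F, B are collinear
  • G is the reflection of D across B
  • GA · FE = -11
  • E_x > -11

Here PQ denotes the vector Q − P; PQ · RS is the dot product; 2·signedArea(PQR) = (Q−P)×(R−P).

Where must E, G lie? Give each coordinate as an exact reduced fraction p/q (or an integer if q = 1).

E = (-10, 17/2)
G = (93/5, -29/5)

1. G_x = 93/5  [G is the reflection of D across B]
2. G_y = -29/5  [G is the reflection of D across B]
   → G = (93/5, -29/5)
3. E_x = -10  [EA · GF = -3663/5 ∩ GA · FE = -11]
4. E_y = 17/2  [EA · GF = -3663/5 ∩ GA · FE = -11]
   → E = (-10, 17/2)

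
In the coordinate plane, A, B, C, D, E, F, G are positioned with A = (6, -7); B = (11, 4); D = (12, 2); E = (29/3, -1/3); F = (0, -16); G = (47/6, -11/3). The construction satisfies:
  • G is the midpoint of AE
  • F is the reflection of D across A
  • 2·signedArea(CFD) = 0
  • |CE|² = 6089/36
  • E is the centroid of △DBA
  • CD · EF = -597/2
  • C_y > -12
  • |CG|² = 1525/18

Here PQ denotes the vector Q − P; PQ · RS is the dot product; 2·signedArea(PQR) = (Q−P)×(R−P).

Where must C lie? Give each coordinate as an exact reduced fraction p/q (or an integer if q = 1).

C = (3, -23/2)

1. C_x = 3  [2·signedArea(CFD) = 0 ∩ CD · EF = -597/2]
2. C_y = -23/2  [2·signedArea(CFD) = 0 ∩ CD · EF = -597/2]
   → C = (3, -23/2)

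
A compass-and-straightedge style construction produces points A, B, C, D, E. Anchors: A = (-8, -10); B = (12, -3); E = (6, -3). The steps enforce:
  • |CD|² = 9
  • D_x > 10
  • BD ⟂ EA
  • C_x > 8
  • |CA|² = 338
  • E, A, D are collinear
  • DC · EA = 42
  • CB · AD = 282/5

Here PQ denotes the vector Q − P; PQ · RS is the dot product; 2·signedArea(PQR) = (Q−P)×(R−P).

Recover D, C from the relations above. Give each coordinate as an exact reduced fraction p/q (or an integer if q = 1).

C = (9, -3)
D = (54/5, -3/5)

1. D_x = 54/5  [E, A, D are collinear ∩ BD ⟂ EA]
2. D_y = -3/5  [E, A, D are collinear ∩ BD ⟂ EA]
   → D = (54/5, -3/5)
3. C_x = 9  [line -94/5·x + -47/5·y + 141 = 0 ∩ |CA|² = 338]
4. C_y = -3  [line -94/5·x + -47/5·y + 141 = 0 ∩ |CA|² = 338]
   → C = (9, -3)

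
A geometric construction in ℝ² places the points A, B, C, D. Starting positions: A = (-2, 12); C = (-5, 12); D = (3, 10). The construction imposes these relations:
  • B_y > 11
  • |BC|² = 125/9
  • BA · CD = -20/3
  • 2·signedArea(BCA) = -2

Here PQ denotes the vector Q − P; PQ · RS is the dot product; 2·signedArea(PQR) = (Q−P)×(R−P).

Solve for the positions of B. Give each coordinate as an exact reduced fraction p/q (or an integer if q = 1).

B = (-4/3, 34/3)

1. B_x = -4/3  [2·signedArea(BCA) = -2 ∩ BA · CD = -20/3]
2. B_y = 34/3  [2·signedArea(BCA) = -2 ∩ BA · CD = -20/3]
   → B = (-4/3, 34/3)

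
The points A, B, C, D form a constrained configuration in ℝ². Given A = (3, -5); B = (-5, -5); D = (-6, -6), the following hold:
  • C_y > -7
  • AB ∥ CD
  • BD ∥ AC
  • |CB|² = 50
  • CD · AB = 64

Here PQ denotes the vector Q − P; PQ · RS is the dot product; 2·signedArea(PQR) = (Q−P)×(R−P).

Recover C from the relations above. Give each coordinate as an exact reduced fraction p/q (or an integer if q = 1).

C = (2, -6)

1. C_x = 2  [AB ∥ CD ∩ BD ∥ AC]
2. C_y = -6  [AB ∥ CD ∩ BD ∥ AC]
   → C = (2, -6)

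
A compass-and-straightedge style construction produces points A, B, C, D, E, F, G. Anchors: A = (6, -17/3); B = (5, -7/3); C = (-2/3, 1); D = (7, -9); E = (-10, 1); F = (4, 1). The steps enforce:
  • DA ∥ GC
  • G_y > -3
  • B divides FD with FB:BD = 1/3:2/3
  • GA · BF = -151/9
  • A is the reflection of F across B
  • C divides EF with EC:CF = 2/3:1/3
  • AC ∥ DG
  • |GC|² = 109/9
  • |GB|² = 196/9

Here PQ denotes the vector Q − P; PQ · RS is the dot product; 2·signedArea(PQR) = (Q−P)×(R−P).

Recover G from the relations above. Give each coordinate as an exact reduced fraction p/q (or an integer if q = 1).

G = (1/3, -7/3)

1. G_x = 1/3  [DA ∥ GC ∩ AC ∥ DG]
2. G_y = -7/3  [DA ∥ GC ∩ AC ∥ DG]
   → G = (1/3, -7/3)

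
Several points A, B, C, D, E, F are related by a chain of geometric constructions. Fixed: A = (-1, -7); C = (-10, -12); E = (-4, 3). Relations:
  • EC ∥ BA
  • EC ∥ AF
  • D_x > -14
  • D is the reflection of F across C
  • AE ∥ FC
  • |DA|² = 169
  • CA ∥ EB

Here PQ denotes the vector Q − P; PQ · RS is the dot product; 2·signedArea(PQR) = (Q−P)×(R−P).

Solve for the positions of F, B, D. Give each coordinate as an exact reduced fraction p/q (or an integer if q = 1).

B = (5, 8)
D = (-13, -2)
F = (-7, -22)

1. F_x = -7  [AE ∥ FC ∩ EC ∥ AF]
2. F_y = -22  [AE ∥ FC ∩ EC ∥ AF]
   → F = (-7, -22)
3. B_x = 5  [EC ∥ BA ∩ CA ∥ EB]
4. B_y = 8  [EC ∥ BA ∩ CA ∥ EB]
   → B = (5, 8)
5. D_x = -13  [D is the reflection of F across C]
6. D_y = -2  [D is the reflection of F across C]
   → D = (-13, -2)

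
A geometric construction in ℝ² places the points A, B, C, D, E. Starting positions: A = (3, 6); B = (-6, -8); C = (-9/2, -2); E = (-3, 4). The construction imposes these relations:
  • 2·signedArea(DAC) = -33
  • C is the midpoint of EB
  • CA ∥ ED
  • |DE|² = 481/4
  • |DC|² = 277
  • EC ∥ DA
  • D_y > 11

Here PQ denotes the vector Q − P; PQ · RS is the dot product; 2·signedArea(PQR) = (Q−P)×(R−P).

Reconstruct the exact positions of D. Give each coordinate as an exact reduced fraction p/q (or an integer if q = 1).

1. D_x = 9/2  [EC ∥ DA ∩ CA ∥ ED]
2. D_y = 12  [EC ∥ DA ∩ CA ∥ ED]
   → D = (9/2, 12)

D = (9/2, 12)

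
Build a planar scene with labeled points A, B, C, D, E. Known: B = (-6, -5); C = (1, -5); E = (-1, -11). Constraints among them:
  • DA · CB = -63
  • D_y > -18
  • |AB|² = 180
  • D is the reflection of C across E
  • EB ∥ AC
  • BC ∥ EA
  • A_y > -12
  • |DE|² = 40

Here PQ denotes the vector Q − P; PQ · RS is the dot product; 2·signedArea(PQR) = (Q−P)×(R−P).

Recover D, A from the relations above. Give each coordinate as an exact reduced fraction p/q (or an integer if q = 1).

A = (6, -11)
D = (-3, -17)

1. D_x = -3  [D is the reflection of C across E]
2. D_y = -17  [D is the reflection of C across E]
   → D = (-3, -17)
3. A_x = 6  [EB ∥ AC ∩ BC ∥ EA]
4. A_y = -11  [EB ∥ AC ∩ BC ∥ EA]
   → A = (6, -11)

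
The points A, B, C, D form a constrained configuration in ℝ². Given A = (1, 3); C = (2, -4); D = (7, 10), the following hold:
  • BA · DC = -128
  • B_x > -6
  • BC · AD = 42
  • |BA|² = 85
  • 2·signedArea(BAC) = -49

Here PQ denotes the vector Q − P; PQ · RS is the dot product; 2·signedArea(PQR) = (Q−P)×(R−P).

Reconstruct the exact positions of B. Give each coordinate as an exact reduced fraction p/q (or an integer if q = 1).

B = (-5, -4)

1. B_x = -5  [BA · DC = -128 ∩ 2·signedArea(BAC) = -49]
2. B_y = -4  [BA · DC = -128 ∩ 2·signedArea(BAC) = -49]
   → B = (-5, -4)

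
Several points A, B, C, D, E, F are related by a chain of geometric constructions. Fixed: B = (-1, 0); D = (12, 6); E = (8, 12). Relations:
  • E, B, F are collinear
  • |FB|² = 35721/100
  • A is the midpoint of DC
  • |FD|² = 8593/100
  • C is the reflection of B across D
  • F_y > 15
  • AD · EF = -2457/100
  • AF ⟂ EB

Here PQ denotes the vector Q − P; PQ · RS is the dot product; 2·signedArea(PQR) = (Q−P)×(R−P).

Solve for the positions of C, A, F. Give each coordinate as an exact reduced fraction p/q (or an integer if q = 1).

1. C_x = 25  [C is the reflection of B across D]
2. C_y = 12  [C is the reflection of B across D]
   → C = (25, 12)
3. A_x = 37/2  [A is the midpoint of DC]
4. A_y = 9  [A is the midpoint of DC]
   → A = (37/2, 9)
5. F_x = 517/50  [E, B, F are collinear ∩ AF ⟂ EB]
6. F_y = 378/25  [E, B, F are collinear ∩ AF ⟂ EB]
   → F = (517/50, 378/25)

A = (37/2, 9)
C = (25, 12)
F = (517/50, 378/25)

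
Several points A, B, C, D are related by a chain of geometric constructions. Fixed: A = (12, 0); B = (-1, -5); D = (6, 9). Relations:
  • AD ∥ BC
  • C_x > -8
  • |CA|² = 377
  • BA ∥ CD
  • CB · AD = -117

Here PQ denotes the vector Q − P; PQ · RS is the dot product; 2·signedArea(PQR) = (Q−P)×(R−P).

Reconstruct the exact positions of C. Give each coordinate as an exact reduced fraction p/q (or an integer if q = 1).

1. C_x = -7  [BA ∥ CD ∩ AD ∥ BC]
2. C_y = 4  [BA ∥ CD ∩ AD ∥ BC]
   → C = (-7, 4)

C = (-7, 4)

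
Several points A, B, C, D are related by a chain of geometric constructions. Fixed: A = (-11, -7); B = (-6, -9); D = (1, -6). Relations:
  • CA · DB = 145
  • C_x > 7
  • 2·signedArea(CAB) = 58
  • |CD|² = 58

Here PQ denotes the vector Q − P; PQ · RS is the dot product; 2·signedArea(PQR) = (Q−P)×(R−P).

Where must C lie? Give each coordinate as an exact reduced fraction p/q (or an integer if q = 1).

1. C_x = 8  [2·signedArea(CAB) = 58 ∩ CA · DB = 145]
2. C_y = -3  [2·signedArea(CAB) = 58 ∩ CA · DB = 145]
   → C = (8, -3)

C = (8, -3)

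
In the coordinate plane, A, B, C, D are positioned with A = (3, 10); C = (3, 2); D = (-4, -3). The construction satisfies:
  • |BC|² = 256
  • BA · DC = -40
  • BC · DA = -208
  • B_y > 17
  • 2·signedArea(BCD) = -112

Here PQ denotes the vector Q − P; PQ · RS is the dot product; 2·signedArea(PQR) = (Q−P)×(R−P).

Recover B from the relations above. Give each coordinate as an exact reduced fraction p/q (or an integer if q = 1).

1. B_x = 3  [BC · DA = -208 ∩ BA · DC = -40]
2. B_y = 18  [BC · DA = -208 ∩ BA · DC = -40]
   → B = (3, 18)

B = (3, 18)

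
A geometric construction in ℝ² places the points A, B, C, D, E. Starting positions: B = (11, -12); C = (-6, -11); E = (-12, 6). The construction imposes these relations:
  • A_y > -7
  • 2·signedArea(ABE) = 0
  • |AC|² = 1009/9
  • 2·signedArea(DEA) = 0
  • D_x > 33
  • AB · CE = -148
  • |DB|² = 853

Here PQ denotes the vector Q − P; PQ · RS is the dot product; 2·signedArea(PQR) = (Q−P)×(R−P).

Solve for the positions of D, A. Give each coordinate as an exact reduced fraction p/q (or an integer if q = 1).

1. A_x = 10/3  [2·signedArea(ABE) = 0 ∩ AB · CE = -148]
2. A_y = -6  [2·signedArea(ABE) = 0 ∩ AB · CE = -148]
   → A = (10/3, -6)
3. D_x = 34  [line 12·x + 46/3·y + 52 = 0 ∩ |DB|² = 853]
4. D_y = -30  [line 12·x + 46/3·y + 52 = 0 ∩ |DB|² = 853]
   → D = (34, -30)

A = (10/3, -6)
D = (34, -30)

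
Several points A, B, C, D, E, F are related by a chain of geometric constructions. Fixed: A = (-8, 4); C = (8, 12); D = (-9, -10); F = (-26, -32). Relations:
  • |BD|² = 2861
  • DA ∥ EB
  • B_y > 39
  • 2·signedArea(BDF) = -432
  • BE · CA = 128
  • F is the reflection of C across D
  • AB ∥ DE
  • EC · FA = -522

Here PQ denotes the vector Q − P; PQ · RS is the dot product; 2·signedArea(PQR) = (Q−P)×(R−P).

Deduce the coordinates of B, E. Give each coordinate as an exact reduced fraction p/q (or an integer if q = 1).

B = (10, 40)
E = (9, 26)

1. B_x = 10  [line 22·x + -17·y + 460 = 0 ∩ |BD|² = 2861]
2. B_y = 40  [line 22·x + -17·y + 460 = 0 ∩ |BD|² = 2861]
   → B = (10, 40)
3. E_x = 9  [DA ∥ EB ∩ AB ∥ DE]
4. E_y = 26  [DA ∥ EB ∩ AB ∥ DE]
   → E = (9, 26)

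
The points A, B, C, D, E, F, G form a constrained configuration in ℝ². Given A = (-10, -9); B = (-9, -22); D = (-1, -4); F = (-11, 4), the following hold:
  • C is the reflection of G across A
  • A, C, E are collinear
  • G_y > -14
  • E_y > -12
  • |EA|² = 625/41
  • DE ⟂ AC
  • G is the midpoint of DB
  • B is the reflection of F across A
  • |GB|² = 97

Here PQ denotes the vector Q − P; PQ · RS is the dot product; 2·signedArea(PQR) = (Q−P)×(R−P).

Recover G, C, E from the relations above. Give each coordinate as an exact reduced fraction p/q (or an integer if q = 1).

1. G_x = -5  [G is the midpoint of DB]
2. G_y = -13  [G is the midpoint of DB]
   → G = (-5, -13)
3. C_x = -15  [C is the reflection of G across A]
4. C_y = -5  [C is the reflection of G across A]
   → C = (-15, -5)
5. E_x = -285/41  [A, C, E are collinear ∩ DE ⟂ AC]
6. E_y = -469/41  [A, C, E are collinear ∩ DE ⟂ AC]
   → E = (-285/41, -469/41)

C = (-15, -5)
E = (-285/41, -469/41)
G = (-5, -13)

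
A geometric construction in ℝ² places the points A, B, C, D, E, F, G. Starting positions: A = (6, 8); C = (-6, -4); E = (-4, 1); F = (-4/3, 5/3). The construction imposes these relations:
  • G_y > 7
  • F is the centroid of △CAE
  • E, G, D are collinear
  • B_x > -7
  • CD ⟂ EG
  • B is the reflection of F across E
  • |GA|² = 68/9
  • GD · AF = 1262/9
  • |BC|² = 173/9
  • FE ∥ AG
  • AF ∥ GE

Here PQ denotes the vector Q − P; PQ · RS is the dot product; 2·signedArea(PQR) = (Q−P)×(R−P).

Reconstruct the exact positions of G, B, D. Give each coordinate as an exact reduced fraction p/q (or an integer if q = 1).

B = (-20/3, 1/3)
D = (-6438/845, -1796/845)
G = (10/3, 22/3)

1. G_x = 10/3  [AF ∥ GE ∩ FE ∥ AG]
2. G_y = 22/3  [AF ∥ GE ∩ FE ∥ AG]
   → G = (10/3, 22/3)
3. B_x = -20/3  [B is the reflection of F across E]
4. B_y = 1/3  [B is the reflection of F across E]
   → B = (-20/3, 1/3)
5. D_x = -6438/845  [E, G, D are collinear ∩ CD ⟂ EG]
6. D_y = -1796/845  [E, G, D are collinear ∩ CD ⟂ EG]
   → D = (-6438/845, -1796/845)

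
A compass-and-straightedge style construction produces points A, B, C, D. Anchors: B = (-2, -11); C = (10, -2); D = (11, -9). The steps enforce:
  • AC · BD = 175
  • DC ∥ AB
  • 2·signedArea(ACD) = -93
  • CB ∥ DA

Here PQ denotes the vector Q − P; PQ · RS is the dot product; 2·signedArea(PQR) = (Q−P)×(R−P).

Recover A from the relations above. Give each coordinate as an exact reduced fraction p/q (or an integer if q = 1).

A = (-1, -18)

1. A_x = -1  [DC ∥ AB ∩ CB ∥ DA]
2. A_y = -18  [DC ∥ AB ∩ CB ∥ DA]
   → A = (-1, -18)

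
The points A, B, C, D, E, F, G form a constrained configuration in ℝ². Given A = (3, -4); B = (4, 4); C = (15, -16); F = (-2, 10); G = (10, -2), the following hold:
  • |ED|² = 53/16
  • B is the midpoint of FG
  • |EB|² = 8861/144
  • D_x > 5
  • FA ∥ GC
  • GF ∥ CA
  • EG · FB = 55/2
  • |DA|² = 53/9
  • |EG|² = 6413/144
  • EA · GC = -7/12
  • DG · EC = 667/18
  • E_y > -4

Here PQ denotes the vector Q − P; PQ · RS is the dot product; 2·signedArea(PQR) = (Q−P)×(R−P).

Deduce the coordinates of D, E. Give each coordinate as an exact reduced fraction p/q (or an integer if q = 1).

D = (16/3, -10/3)
E = (43/12, -23/6)

1. E_x = 43/12  [EA · GC = -7/12 ∩ EG · FB = 55/2]
2. E_y = -23/6  [EA · GC = -7/12 ∩ EG · FB = 55/2]
   → E = (43/12, -23/6)
3. D_x = 16/3  [line -137/12·x + 73/6·y + 913/9 = 0 ∩ |DA|² = 53/9]
4. D_y = -10/3  [line -137/12·x + 73/6·y + 913/9 = 0 ∩ |DA|² = 53/9]
   → D = (16/3, -10/3)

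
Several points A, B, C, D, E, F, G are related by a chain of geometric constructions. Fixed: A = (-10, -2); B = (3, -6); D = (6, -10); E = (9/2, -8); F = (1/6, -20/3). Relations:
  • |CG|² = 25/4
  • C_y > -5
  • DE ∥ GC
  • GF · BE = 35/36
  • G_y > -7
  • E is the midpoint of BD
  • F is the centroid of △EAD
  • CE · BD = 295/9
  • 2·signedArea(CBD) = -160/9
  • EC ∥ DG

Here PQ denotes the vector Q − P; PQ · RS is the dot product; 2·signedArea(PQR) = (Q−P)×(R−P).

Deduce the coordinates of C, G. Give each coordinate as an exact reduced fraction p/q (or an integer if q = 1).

C = (-41/18, -44/9)
G = (-7/9, -62/9)

1. C_x = -41/18  [CE · BD = 295/9 ∩ 2·signedArea(CBD) = -160/9]
2. C_y = -44/9  [CE · BD = 295/9 ∩ 2·signedArea(CBD) = -160/9]
   → C = (-41/18, -44/9)
3. G_x = -7/9  [DE ∥ GC ∩ EC ∥ DG]
4. G_y = -62/9  [DE ∥ GC ∩ EC ∥ DG]
   → G = (-7/9, -62/9)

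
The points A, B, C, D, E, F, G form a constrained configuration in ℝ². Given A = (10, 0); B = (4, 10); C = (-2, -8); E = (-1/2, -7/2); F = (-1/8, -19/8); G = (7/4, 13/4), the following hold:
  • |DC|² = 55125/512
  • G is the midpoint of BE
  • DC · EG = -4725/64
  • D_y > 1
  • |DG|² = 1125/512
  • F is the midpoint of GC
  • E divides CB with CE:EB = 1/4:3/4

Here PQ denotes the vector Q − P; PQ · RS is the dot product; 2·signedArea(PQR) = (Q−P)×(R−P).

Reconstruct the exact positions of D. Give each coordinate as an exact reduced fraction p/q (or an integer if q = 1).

1. D_x = 41/32  [line -9/4·x + -27/4·y + 981/64 = 0 ∩ |DC|² = 55125/512]
2. D_y = 59/32  [line -9/4·x + -27/4·y + 981/64 = 0 ∩ |DC|² = 55125/512]
   → D = (41/32, 59/32)

D = (41/32, 59/32)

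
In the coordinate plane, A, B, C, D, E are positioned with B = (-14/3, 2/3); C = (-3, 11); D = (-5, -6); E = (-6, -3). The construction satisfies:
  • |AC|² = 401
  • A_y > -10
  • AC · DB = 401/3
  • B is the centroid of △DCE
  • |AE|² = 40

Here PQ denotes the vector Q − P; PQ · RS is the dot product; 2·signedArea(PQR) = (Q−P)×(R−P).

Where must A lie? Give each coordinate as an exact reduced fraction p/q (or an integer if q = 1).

A = (-4, -9)

1. A_x = -4  [line -1/3·x + -20/3·y + -184/3 = 0 ∩ |AC|² = 401]
2. A_y = -9  [line -1/3·x + -20/3·y + -184/3 = 0 ∩ |AC|² = 401]
   → A = (-4, -9)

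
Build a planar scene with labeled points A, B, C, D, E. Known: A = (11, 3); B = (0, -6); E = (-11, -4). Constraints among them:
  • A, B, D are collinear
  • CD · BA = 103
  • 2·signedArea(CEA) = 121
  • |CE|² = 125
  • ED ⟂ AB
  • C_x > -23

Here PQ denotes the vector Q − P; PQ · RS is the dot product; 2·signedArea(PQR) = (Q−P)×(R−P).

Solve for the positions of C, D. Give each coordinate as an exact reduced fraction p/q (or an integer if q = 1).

1. D_x = -1133/202  [A, B, D are collinear ∩ ED ⟂ AB]
2. D_y = -2139/202  [A, B, D are collinear ∩ ED ⟂ AB]
   → D = (-1133/202, -2139/202)
3. C_x = -22  [2·signedArea(CEA) = 121 ∩ CD · BA = 103]
4. C_y = -2  [2·signedArea(CEA) = 121 ∩ CD · BA = 103]
   → C = (-22, -2)

C = (-22, -2)
D = (-1133/202, -2139/202)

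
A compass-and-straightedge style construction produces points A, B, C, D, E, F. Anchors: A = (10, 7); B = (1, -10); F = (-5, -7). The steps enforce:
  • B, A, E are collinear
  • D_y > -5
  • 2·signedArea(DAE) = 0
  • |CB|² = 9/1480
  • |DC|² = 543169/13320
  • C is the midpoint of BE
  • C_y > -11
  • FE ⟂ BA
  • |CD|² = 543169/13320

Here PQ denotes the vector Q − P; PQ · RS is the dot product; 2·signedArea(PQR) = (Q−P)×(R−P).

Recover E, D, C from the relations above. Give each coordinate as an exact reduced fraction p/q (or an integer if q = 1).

1. E_x = 343/370  [B, A, E are collinear ∩ FE ⟂ BA]
2. E_y = -3751/370  [B, A, E are collinear ∩ FE ⟂ BA]
   → E = (343/370, -3751/370)
3. C_x = 713/740  [C is the midpoint of BE]
4. C_y = -7451/740  [C is the midpoint of BE]
   → C = (713/740, -7451/740)
5. D_x = 731/185  [line 6341/370·x + -3357/370·y + -39911/370 = 0 ∩ |DC|² = 543169/13320]
6. D_y = -2456/555  [line 6341/370·x + -3357/370·y + -39911/370 = 0 ∩ |DC|² = 543169/13320]
   → D = (731/185, -2456/555)

C = (713/740, -7451/740)
D = (731/185, -2456/555)
E = (343/370, -3751/370)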